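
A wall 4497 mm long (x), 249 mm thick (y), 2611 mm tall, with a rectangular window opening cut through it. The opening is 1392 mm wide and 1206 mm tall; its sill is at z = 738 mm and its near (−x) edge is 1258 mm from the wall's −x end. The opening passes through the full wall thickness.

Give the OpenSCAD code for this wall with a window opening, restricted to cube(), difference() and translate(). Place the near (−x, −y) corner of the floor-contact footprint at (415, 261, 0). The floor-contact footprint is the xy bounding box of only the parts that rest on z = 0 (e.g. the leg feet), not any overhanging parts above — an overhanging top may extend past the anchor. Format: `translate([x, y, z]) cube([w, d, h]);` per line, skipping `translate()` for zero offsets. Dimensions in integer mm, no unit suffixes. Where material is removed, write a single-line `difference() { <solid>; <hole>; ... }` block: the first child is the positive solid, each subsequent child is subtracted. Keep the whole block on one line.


difference() { translate([415, 261, 0]) cube([4497, 249, 2611]); translate([1673, 261, 738]) cube([1392, 249, 1206]); }


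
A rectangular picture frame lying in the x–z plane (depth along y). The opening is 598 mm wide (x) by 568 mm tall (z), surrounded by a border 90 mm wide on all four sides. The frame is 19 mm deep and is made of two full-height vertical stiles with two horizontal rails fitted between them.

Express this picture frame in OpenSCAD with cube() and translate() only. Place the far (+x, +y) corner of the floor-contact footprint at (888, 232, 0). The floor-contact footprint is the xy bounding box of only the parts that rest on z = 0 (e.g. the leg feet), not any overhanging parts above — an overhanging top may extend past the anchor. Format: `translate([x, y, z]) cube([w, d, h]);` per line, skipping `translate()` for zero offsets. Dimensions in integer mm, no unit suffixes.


translate([110, 213, 0]) cube([90, 19, 748]);
translate([798, 213, 0]) cube([90, 19, 748]);
translate([200, 213, 0]) cube([598, 19, 90]);
translate([200, 213, 658]) cube([598, 19, 90]);


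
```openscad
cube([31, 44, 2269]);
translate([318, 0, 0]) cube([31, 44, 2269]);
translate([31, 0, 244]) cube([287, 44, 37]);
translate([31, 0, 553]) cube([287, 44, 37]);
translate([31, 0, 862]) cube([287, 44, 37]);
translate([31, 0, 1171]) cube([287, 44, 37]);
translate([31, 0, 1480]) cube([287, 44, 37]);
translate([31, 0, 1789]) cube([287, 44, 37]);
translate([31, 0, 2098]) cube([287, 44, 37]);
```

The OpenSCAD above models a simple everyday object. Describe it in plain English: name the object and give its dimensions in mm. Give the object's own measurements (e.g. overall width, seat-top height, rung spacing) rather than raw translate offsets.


A straight ladder. Two 31×44 mm vertical rails, 2269 mm tall, stand 349 mm apart (outside-to-outside) with their front faces coplanar on the −y side. 7 rungs, each 44 mm deep and 37 mm tall, span between the inner faces of the rails, front faces flush with the rails. The lowest rung's underside is at z = 244 mm and rungs are spaced 309 mm apart (underside to underside).


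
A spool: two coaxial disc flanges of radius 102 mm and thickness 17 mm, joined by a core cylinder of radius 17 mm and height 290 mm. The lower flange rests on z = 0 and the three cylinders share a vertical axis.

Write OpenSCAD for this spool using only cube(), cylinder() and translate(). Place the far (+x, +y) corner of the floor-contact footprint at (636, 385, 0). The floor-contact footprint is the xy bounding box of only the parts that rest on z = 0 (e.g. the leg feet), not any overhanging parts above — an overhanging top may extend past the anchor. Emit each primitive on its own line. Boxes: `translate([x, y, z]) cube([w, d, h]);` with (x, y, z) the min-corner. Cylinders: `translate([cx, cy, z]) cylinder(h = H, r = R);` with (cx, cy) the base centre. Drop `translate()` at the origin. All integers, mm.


translate([534, 283, 0]) cylinder(h = 17, r = 102);
translate([534, 283, 17]) cylinder(h = 290, r = 17);
translate([534, 283, 307]) cylinder(h = 17, r = 102);


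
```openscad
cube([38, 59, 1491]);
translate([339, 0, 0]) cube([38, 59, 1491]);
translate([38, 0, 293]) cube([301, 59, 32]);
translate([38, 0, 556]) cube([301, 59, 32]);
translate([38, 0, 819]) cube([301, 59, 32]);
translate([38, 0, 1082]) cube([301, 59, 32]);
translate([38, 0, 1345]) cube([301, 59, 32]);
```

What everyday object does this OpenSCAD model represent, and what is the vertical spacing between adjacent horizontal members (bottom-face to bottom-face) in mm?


A ladder. The rung spacing is 263 mm.

Two tall 38×59 posts with 5 short bars between them — a ladder. Adjacent rungs sit at z = 293 and z = 556, so the spacing is 556 − 293 = 263 mm.


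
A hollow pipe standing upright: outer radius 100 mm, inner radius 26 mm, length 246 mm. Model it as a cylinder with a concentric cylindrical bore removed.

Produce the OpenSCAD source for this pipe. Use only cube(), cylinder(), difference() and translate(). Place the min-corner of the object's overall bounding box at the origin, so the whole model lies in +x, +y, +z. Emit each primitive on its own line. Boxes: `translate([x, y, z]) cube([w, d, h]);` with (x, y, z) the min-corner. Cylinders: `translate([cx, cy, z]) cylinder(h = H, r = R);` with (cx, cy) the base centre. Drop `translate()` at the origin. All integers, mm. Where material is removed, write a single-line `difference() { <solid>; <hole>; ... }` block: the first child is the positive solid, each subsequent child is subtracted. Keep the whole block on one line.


difference() { translate([100, 100, 0]) cylinder(h = 246, r = 100); translate([100, 100, 0]) cylinder(h = 246, r = 26); }


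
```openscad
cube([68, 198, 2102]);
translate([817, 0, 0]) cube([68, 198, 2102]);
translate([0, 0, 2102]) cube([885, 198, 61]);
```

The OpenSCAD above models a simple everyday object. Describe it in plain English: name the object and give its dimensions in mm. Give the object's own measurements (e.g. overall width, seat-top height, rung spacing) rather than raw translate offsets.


A door frame. The clear opening is 749 mm wide and 2102 mm high. Two 68 mm wide jambs, 198 mm deep, stand either side of the opening from the floor to the top of the opening. A 61 mm thick head sits across the top of both jambs, spanning the full outside width of the frame.


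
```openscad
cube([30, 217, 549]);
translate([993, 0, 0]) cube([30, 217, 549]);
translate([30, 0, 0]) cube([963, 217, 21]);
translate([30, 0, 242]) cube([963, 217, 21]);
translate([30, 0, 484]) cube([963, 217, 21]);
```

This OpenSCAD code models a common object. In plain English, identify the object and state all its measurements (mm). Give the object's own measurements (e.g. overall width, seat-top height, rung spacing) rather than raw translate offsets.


An open bookshelf. Two side panels, each 30 mm thick, 217 mm deep and 549 mm tall, stand 1023 mm apart (outside-to-outside). Between them sit 3 shelves, each 21 mm thick and 217 mm deep, spanning the full gap between the sides. The bottom shelf rests on the floor (its underside at z = 0) and the clear gap between one shelf's top and the next shelf's underside is 221 mm.


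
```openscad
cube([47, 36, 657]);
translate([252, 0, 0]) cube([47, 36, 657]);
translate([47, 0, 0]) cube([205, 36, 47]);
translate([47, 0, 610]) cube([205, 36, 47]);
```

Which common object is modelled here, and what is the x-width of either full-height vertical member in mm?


A picture frame. The border width is 47 mm.

Four thin pieces enclosing a rectangular opening — a picture frame. The two full-height stiles are 657 mm tall; the top rail sits at z = 610 and is 47 mm tall, so the border above the opening is 657 − 610 = 47 mm, matching the stile x-width.


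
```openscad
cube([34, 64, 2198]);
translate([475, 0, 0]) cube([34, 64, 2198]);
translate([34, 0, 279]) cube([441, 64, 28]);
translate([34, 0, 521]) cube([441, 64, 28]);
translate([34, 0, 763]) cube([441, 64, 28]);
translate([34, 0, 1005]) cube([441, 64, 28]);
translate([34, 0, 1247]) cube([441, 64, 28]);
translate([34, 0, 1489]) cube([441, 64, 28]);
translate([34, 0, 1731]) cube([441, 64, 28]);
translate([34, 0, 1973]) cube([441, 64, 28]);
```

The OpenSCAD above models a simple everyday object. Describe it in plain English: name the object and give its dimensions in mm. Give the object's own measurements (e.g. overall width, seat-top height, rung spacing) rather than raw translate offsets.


A straight ladder. Two 34×64 mm vertical rails, 2198 mm tall, stand 509 mm apart (outside-to-outside) with their front faces coplanar on the −y side. 8 rungs, each 64 mm deep and 28 mm tall, span between the inner faces of the rails, front faces flush with the rails. The lowest rung's underside is at z = 279 mm and rungs are spaced 242 mm apart (underside to underside).


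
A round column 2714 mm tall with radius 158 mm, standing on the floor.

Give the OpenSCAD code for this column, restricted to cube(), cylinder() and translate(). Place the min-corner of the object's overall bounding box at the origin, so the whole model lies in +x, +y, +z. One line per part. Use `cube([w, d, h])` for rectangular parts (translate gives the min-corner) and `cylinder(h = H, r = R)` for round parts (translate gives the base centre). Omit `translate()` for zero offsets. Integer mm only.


translate([158, 158, 0]) cylinder(h = 2714, r = 158);


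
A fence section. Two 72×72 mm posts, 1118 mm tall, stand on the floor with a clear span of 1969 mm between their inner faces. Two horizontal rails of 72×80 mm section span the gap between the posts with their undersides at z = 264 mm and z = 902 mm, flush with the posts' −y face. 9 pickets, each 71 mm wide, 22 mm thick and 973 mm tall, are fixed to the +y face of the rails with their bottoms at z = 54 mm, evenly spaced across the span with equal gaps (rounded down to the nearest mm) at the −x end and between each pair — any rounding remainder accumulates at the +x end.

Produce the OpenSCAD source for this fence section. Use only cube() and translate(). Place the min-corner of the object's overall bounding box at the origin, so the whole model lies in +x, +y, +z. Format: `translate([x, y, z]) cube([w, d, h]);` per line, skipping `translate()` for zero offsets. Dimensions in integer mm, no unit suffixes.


cube([72, 72, 1118]);
translate([2041, 0, 0]) cube([72, 72, 1118]);
translate([72, 0, 264]) cube([1969, 72, 80]);
translate([72, 0, 902]) cube([1969, 72, 80]);
translate([205, 72, 54]) cube([71, 22, 973]);
translate([409, 72, 54]) cube([71, 22, 973]);
translate([613, 72, 54]) cube([71, 22, 973]);
translate([817, 72, 54]) cube([71, 22, 973]);
translate([1021, 72, 54]) cube([71, 22, 973]);
translate([1225, 72, 54]) cube([71, 22, 973]);
translate([1429, 72, 54]) cube([71, 22, 973]);
translate([1633, 72, 54]) cube([71, 22, 973]);
translate([1837, 72, 54]) cube([71, 22, 973]);


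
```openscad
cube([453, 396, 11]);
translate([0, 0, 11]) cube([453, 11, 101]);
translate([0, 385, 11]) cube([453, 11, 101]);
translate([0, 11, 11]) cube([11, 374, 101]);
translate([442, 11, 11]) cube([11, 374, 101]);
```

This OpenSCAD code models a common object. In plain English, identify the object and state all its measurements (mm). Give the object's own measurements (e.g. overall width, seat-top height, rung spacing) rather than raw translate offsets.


An open-topped rectangular box: outside dimensions 453×396×112 mm, with a uniform wall and base thickness of 11 mm. The base is a full 453×396 slab on the floor; four walls sit on top of the base. The front and back walls (the −y and +y sides) span the full width; the two side walls fit between them.


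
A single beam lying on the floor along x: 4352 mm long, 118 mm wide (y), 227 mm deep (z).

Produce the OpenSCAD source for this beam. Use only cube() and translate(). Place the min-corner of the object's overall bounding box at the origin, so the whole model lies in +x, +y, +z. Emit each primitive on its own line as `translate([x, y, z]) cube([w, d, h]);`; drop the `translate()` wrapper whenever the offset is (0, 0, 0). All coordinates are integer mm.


cube([4352, 118, 227]);


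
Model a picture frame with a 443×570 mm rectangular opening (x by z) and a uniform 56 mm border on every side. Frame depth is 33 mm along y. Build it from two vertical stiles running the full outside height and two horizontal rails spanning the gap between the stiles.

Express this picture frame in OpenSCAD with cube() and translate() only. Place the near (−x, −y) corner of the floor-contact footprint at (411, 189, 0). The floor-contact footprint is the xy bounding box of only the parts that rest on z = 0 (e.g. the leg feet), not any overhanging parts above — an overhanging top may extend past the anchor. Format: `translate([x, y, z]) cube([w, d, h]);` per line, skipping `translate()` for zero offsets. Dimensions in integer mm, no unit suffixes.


translate([411, 189, 0]) cube([56, 33, 682]);
translate([910, 189, 0]) cube([56, 33, 682]);
translate([467, 189, 0]) cube([443, 33, 56]);
translate([467, 189, 626]) cube([443, 33, 56]);


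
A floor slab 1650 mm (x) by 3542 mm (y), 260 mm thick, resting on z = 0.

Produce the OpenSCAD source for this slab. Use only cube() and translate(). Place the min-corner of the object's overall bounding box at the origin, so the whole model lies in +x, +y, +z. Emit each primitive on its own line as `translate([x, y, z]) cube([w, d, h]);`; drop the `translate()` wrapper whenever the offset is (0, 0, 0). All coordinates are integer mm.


cube([1650, 3542, 260]);


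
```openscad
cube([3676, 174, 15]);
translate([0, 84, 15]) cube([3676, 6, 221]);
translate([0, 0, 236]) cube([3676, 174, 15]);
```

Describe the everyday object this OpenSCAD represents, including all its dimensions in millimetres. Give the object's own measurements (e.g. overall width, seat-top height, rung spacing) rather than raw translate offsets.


An I-beam lying along x, 3676 mm long. Overall section height 251 mm. Two flanges 174 mm wide (y) and 15 mm thick, one on the floor and one at the top; a web 6 mm thick runs between them, centred on the flange width.


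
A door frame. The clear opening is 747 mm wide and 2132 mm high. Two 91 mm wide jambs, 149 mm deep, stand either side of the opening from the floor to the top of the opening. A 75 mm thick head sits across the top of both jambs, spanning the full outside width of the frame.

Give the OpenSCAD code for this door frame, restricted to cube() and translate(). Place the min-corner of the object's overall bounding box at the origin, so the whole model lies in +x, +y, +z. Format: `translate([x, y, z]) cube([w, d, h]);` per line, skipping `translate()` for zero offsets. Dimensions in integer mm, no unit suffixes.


cube([91, 149, 2132]);
translate([838, 0, 0]) cube([91, 149, 2132]);
translate([0, 0, 2132]) cube([929, 149, 75]);


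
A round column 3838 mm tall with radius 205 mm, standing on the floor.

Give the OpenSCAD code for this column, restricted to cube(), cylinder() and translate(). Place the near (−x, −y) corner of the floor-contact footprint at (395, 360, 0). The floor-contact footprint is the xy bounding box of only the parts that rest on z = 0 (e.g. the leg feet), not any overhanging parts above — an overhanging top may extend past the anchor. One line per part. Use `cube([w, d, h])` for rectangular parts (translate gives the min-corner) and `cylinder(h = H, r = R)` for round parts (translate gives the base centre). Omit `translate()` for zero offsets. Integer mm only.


translate([600, 565, 0]) cylinder(h = 3838, r = 205);


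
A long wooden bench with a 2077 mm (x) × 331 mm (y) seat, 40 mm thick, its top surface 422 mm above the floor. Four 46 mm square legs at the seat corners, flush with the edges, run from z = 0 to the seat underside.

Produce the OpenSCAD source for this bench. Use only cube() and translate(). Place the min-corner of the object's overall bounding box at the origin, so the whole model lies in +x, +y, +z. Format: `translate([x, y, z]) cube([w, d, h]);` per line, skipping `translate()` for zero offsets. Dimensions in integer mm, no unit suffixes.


translate([0, 0, 382]) cube([2077, 331, 40]);
cube([46, 46, 382]);
translate([0, 285, 0]) cube([46, 46, 382]);
translate([2031, 0, 0]) cube([46, 46, 382]);
translate([2031, 285, 0]) cube([46, 46, 382]);


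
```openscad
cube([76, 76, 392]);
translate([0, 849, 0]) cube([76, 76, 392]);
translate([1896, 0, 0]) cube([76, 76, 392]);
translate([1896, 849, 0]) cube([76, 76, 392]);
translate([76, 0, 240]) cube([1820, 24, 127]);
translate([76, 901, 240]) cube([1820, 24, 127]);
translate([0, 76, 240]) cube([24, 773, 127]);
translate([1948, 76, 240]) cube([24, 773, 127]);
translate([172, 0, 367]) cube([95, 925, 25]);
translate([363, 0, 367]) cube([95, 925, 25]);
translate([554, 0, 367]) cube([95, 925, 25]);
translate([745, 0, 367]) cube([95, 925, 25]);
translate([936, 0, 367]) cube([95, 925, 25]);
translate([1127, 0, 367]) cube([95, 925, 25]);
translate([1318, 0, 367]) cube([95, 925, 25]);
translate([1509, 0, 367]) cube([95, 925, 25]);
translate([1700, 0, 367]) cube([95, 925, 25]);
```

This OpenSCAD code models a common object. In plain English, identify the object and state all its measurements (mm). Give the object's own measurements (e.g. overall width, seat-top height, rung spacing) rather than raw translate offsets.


A bed frame 1972 mm long (x) by 925 mm wide (y). Four 76×76 mm corner posts, 392 mm tall, at the corners of the footprint. Four rails of 24 mm thickness and 127 mm height run between adjacent posts with their undersides at z = 240 mm, their outer faces flush with the outside of the frame (the two x-running rails run between the posts' inner faces; the two y-running rails run between the posts' inner faces). 9 slats, each 95 mm wide (x) and 25 mm thick, lie across the top of the two x-running rails, running the full 925 mm width of the frame in y; along x they sit between the end posts with a 96 mm gap after the −x posts and between neighbouring slats, leaving 101 mm before the +x posts.


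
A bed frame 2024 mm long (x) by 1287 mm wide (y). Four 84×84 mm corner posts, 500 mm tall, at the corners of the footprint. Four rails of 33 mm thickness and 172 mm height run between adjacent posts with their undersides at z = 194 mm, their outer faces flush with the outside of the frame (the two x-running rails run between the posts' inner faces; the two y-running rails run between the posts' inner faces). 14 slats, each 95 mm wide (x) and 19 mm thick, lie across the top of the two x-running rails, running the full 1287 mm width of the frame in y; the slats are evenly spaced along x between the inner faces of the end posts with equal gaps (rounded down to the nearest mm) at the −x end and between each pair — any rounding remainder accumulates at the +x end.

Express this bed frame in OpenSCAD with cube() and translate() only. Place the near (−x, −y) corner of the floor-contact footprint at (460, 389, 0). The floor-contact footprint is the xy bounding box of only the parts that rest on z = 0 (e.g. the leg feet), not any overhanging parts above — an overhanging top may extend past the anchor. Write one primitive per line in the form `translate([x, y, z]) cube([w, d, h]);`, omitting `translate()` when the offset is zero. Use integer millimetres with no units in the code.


translate([460, 389, 0]) cube([84, 84, 500]);
translate([460, 1592, 0]) cube([84, 84, 500]);
translate([2400, 389, 0]) cube([84, 84, 500]);
translate([2400, 1592, 0]) cube([84, 84, 500]);
translate([544, 389, 194]) cube([1856, 33, 172]);
translate([544, 1643, 194]) cube([1856, 33, 172]);
translate([460, 473, 194]) cube([33, 1119, 172]);
translate([2451, 473, 194]) cube([33, 1119, 172]);
translate([579, 389, 366]) cube([95, 1287, 19]);
translate([709, 389, 366]) cube([95, 1287, 19]);
translate([839, 389, 366]) cube([95, 1287, 19]);
translate([969, 389, 366]) cube([95, 1287, 19]);
translate([1099, 389, 366]) cube([95, 1287, 19]);
translate([1229, 389, 366]) cube([95, 1287, 19]);
translate([1359, 389, 366]) cube([95, 1287, 19]);
translate([1489, 389, 366]) cube([95, 1287, 19]);
translate([1619, 389, 366]) cube([95, 1287, 19]);
translate([1749, 389, 366]) cube([95, 1287, 19]);
translate([1879, 389, 366]) cube([95, 1287, 19]);
translate([2009, 389, 366]) cube([95, 1287, 19]);
translate([2139, 389, 366]) cube([95, 1287, 19]);
translate([2269, 389, 366]) cube([95, 1287, 19]);


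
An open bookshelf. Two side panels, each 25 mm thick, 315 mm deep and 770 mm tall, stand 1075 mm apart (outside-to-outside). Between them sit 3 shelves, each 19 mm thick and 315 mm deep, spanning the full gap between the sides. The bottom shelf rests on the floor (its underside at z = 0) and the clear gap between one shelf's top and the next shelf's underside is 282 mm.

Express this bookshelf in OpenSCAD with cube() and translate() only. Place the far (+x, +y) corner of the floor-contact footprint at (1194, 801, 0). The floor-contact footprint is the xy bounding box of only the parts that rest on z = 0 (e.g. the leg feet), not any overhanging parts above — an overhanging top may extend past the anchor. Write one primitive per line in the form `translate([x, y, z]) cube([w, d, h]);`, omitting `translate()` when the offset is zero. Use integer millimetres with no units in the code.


translate([119, 486, 0]) cube([25, 315, 770]);
translate([1169, 486, 0]) cube([25, 315, 770]);
translate([144, 486, 0]) cube([1025, 315, 19]);
translate([144, 486, 301]) cube([1025, 315, 19]);
translate([144, 486, 602]) cube([1025, 315, 19]);


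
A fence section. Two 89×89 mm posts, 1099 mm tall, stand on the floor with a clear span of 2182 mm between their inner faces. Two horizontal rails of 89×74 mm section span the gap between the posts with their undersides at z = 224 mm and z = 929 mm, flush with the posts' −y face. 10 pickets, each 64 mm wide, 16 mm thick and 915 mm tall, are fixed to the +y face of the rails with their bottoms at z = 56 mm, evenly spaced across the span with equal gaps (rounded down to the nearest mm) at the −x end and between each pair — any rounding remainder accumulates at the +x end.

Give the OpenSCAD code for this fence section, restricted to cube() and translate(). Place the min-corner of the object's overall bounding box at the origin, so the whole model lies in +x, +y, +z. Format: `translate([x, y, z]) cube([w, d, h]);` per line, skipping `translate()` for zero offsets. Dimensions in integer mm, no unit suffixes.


cube([89, 89, 1099]);
translate([2271, 0, 0]) cube([89, 89, 1099]);
translate([89, 0, 224]) cube([2182, 89, 74]);
translate([89, 0, 929]) cube([2182, 89, 74]);
translate([229, 89, 56]) cube([64, 16, 915]);
translate([433, 89, 56]) cube([64, 16, 915]);
translate([637, 89, 56]) cube([64, 16, 915]);
translate([841, 89, 56]) cube([64, 16, 915]);
translate([1045, 89, 56]) cube([64, 16, 915]);
translate([1249, 89, 56]) cube([64, 16, 915]);
translate([1453, 89, 56]) cube([64, 16, 915]);
translate([1657, 89, 56]) cube([64, 16, 915]);
translate([1861, 89, 56]) cube([64, 16, 915]);
translate([2065, 89, 56]) cube([64, 16, 915]);


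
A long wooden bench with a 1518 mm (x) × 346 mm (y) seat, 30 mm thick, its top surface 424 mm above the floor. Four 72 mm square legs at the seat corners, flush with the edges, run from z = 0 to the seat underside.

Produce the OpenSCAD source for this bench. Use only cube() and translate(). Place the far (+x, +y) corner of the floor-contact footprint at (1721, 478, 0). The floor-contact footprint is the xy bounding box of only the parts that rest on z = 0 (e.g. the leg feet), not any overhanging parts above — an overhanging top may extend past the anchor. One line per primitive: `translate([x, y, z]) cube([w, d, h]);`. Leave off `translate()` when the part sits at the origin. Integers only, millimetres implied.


// leg_h = 424 − 30 = 394
translate([203, 132, 394]) cube([1518, 346, 30]);
translate([203, 132, 0]) cube([72, 72, 394]);
translate([203, 406, 0]) cube([72, 72, 394]);
translate([1649, 132, 0]) cube([72, 72, 394]);
translate([1649, 406, 0]) cube([72, 72, 394]);


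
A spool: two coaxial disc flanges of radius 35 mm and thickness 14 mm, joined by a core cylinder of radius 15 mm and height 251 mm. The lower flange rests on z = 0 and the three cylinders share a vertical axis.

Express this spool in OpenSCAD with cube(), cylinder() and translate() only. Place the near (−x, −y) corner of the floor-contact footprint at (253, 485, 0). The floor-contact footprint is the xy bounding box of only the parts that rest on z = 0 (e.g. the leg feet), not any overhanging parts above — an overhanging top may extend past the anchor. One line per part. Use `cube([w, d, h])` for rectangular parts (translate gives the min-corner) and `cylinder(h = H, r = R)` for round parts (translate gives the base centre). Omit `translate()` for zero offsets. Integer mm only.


translate([288, 520, 0]) cylinder(h = 14, r = 35);
translate([288, 520, 14]) cylinder(h = 251, r = 15);
translate([288, 520, 265]) cylinder(h = 14, r = 35);


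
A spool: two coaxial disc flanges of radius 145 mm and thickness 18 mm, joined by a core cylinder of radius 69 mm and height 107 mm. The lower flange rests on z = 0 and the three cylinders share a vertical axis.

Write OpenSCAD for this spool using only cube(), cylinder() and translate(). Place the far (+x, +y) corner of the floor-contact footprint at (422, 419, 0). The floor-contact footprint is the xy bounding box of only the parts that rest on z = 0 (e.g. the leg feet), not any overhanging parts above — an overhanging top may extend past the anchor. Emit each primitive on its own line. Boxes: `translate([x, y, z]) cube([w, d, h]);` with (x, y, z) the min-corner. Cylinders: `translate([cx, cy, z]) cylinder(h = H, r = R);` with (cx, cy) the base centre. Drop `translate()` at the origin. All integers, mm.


translate([277, 274, 0]) cylinder(h = 18, r = 145);
translate([277, 274, 18]) cylinder(h = 107, r = 69);
translate([277, 274, 125]) cylinder(h = 18, r = 145);


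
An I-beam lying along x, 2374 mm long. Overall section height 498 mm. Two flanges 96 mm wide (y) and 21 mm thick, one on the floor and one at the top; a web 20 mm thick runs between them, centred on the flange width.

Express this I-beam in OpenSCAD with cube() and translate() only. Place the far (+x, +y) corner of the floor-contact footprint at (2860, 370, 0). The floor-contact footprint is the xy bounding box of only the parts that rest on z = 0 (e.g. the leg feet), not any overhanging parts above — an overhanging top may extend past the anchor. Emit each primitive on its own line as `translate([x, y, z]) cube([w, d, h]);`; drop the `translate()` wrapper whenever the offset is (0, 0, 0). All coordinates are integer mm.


translate([486, 274, 0]) cube([2374, 96, 21]);
translate([486, 312, 21]) cube([2374, 20, 456]);
translate([486, 274, 477]) cube([2374, 96, 21]);


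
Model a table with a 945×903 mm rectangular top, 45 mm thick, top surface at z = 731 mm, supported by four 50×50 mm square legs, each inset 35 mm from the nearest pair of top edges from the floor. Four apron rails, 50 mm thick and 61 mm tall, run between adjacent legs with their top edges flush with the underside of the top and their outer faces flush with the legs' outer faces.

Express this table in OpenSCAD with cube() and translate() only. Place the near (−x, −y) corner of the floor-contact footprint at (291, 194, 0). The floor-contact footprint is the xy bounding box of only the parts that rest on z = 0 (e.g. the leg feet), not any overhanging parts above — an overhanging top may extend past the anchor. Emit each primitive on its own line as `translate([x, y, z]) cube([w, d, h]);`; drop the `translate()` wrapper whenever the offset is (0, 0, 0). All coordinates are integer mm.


translate([256, 159, 686]) cube([945, 903, 45]);
translate([291, 194, 0]) cube([50, 50, 686]);
translate([1116, 194, 0]) cube([50, 50, 686]);
translate([291, 977, 0]) cube([50, 50, 686]);
translate([1116, 977, 0]) cube([50, 50, 686]);
translate([341, 194, 625]) cube([775, 50, 61]);
translate([341, 977, 625]) cube([775, 50, 61]);
translate([291, 244, 625]) cube([50, 733, 61]);
translate([1116, 244, 625]) cube([50, 733, 61]);


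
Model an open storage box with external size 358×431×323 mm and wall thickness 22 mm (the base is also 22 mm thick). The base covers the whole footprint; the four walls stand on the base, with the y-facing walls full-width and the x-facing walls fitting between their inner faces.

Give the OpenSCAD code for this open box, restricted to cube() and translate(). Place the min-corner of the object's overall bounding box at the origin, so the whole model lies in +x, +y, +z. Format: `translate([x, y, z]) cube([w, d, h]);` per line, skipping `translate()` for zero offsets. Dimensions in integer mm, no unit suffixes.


cube([358, 431, 22]);
translate([0, 0, 22]) cube([358, 22, 301]);
translate([0, 409, 22]) cube([358, 22, 301]);
translate([0, 22, 22]) cube([22, 387, 301]);
translate([336, 22, 22]) cube([22, 387, 301]);


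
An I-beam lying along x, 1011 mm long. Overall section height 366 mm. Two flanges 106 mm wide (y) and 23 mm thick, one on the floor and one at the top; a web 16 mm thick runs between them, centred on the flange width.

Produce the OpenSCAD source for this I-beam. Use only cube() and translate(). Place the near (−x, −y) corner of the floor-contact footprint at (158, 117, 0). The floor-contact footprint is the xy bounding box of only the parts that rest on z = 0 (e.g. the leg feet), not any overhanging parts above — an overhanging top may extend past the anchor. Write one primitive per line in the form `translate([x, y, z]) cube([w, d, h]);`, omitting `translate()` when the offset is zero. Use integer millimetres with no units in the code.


translate([158, 117, 0]) cube([1011, 106, 23]);
translate([158, 162, 23]) cube([1011, 16, 320]);
translate([158, 117, 343]) cube([1011, 106, 23]);


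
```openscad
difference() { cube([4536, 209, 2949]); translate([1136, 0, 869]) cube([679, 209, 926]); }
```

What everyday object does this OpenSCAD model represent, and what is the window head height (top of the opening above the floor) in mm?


A wall with a window opening. The window head height is 1795 mm.

A wall with a rectangular opening subtracted — a window. Sill at z = 869, opening 926 mm tall, so the head is at 869 + 926 = 1795 mm.


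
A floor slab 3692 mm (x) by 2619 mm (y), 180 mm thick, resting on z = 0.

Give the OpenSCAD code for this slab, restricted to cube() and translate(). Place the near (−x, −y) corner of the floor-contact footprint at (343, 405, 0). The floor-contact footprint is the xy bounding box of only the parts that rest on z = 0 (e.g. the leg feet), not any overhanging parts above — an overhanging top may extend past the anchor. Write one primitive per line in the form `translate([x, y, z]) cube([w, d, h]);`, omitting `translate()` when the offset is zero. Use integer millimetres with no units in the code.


translate([343, 405, 0]) cube([3692, 2619, 180]);


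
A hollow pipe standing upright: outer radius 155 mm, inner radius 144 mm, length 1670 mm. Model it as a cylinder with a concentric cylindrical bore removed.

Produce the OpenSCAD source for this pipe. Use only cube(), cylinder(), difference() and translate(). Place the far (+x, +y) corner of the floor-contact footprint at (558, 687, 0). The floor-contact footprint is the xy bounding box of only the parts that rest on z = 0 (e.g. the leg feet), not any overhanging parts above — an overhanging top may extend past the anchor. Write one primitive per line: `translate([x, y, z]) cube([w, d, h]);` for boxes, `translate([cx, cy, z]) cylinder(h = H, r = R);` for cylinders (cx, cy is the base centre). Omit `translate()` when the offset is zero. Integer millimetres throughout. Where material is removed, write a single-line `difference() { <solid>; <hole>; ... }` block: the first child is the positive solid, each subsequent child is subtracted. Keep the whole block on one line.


difference() { translate([403, 532, 0]) cylinder(h = 1670, r = 155); translate([403, 532, 0]) cylinder(h = 1670, r = 144); }


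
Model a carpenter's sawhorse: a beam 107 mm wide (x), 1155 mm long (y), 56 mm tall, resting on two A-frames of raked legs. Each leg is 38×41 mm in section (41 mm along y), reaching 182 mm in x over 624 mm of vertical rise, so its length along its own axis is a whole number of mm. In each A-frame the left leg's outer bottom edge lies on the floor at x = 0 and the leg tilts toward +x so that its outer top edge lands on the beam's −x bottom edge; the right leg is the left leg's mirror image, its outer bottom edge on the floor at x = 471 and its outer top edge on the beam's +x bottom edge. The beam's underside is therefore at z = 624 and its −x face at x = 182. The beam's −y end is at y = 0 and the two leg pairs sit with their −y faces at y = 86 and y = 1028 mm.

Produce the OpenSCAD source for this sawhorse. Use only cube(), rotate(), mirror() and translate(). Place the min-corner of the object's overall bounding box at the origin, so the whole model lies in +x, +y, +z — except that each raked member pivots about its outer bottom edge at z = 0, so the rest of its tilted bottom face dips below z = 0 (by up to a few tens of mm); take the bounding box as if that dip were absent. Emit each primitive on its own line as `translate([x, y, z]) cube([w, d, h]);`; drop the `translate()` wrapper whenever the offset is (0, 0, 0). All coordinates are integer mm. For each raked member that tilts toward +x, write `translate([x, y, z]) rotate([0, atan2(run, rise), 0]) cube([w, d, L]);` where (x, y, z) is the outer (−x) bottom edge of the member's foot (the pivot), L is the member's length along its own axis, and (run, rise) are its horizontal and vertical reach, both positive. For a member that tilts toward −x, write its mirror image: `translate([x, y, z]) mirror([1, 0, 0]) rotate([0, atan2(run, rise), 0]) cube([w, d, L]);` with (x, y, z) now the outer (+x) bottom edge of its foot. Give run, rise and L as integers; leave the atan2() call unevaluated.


translate([182, 0, 624]) cube([107, 1155, 56]);
translate([0, 86, 0]) rotate([0, atan2(182, 624), 0]) cube([38, 41, 650]);
translate([471, 86, 0]) mirror([1, 0, 0]) rotate([0, atan2(182, 624), 0]) cube([38, 41, 650]);
translate([0, 1028, 0]) rotate([0, atan2(182, 624), 0]) cube([38, 41, 650]);
translate([471, 1028, 0]) mirror([1, 0, 0]) rotate([0, atan2(182, 624), 0]) cube([38, 41, 650]);


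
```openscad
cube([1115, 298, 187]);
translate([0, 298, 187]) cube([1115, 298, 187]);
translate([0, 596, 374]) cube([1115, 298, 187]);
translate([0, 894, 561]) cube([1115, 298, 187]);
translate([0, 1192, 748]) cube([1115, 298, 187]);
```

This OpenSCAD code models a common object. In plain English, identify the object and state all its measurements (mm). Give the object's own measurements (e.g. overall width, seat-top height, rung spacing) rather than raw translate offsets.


A straight staircase of 5 solid steps. Each step is 1115 mm wide (x), 298 mm deep (y, the going) and 187 mm tall (the rise). The first step rests on the floor; each subsequent step sits one going further in +y and one rise higher in +z, directly behind and above the previous step with no overlap.


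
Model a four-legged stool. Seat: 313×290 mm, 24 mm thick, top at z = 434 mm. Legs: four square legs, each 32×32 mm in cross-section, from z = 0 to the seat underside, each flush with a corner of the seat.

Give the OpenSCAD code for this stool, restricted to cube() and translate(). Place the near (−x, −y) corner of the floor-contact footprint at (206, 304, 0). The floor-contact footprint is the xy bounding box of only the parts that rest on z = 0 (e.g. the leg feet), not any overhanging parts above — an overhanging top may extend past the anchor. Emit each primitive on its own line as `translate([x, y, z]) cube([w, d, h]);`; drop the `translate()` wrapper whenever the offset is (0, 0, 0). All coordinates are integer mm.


// leg_h = 434 - 24 = 410
translate([206, 304, 410]) cube([313, 290, 24]);
translate([206, 304, 0]) cube([32, 32, 410]);
translate([487, 304, 0]) cube([32, 32, 410]);
translate([206, 562, 0]) cube([32, 32, 410]);
translate([487, 562, 0]) cube([32, 32, 410]);


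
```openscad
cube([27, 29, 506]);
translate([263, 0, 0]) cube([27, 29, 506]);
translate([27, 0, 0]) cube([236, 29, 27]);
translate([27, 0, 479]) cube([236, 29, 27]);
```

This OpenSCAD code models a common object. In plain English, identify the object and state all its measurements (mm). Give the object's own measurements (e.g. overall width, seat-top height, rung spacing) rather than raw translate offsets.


A rectangular picture frame lying in the x–z plane (depth along y). The opening is 236 mm wide (x) by 452 mm tall (z), surrounded by a border 27 mm wide on all four sides. The frame is 29 mm deep and is made of two full-height vertical stiles with two horizontal rails fitted between them.


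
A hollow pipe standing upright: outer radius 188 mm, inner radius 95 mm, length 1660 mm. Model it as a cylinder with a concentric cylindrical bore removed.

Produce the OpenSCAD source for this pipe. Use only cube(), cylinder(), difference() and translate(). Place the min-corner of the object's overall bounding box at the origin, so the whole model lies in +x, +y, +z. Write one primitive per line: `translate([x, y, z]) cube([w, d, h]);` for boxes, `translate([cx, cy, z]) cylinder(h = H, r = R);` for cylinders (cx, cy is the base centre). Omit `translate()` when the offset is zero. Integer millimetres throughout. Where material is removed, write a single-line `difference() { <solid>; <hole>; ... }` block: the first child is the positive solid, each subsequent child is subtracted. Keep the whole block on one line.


difference() { translate([188, 188, 0]) cylinder(h = 1660, r = 188); translate([188, 188, 0]) cylinder(h = 1660, r = 95); }


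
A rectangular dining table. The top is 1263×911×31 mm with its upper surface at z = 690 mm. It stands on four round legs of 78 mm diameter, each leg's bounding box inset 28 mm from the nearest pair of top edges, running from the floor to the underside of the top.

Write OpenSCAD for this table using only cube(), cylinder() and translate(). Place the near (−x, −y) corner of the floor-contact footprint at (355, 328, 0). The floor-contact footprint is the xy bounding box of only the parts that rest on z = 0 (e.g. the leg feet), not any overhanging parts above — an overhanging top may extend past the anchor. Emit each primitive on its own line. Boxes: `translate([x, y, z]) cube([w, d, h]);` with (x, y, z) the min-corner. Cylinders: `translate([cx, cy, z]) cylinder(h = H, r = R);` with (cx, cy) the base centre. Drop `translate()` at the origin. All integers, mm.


translate([327, 300, 659]) cube([1263, 911, 31]);
translate([394, 367, 0]) cylinder(h = 659, r = 39);
translate([1523, 367, 0]) cylinder(h = 659, r = 39);
translate([394, 1144, 0]) cylinder(h = 659, r = 39);
translate([1523, 1144, 0]) cylinder(h = 659, r = 39);


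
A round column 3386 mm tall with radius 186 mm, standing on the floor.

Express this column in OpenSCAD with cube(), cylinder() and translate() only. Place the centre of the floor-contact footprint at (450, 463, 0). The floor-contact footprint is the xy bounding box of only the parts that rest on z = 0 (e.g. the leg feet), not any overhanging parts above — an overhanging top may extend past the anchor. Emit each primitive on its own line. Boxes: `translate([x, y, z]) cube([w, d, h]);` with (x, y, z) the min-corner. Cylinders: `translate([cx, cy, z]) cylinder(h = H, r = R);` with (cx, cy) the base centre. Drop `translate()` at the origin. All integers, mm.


translate([450, 463, 0]) cylinder(h = 3386, r = 186);


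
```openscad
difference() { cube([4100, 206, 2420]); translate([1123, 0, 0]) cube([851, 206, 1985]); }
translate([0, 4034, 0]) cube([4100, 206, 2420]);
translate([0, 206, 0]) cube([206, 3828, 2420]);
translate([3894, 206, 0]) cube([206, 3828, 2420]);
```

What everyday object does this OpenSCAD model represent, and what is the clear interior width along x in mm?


A single room. The interior width is 3688 mm.

Four walls enclosing a rectangle with a door in the front wall — a room. Outside width 4100 minus two 206 mm walls gives 3688 mm.
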